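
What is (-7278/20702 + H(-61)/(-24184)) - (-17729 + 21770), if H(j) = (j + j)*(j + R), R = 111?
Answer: -252900668105/62582146 ≈ -4041.1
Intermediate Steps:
H(j) = 2*j*(111 + j) (H(j) = (j + j)*(j + 111) = (2*j)*(111 + j) = 2*j*(111 + j))
(-7278/20702 + H(-61)/(-24184)) - (-17729 + 21770) = (-7278/20702 + (2*(-61)*(111 - 61))/(-24184)) - (-17729 + 21770) = (-7278*1/20702 + (2*(-61)*50)*(-1/24184)) - 1*4041 = (-3639/10351 - 6100*(-1/24184)) - 4041 = (-3639/10351 + 1525/6046) - 4041 = -6216119/62582146 - 4041 = -252900668105/62582146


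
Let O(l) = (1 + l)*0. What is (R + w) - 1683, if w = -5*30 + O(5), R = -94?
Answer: -1927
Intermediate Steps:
O(l) = 0
w = -150 (w = -5*30 + 0 = -150 + 0 = -150)
(R + w) - 1683 = (-94 - 150) - 1683 = -244 - 1683 = -1927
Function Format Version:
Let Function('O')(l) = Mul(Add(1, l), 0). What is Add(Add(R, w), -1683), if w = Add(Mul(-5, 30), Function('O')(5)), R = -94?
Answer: -1927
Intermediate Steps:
Function('O')(l) = 0
w = -150 (w = Add(Mul(-5, 30), 0) = Add(-150, 0) = -150)
Add(Add(R, w), -1683) = Add(Add(-94, -150), -1683) = Add(-244, -1683) = -1927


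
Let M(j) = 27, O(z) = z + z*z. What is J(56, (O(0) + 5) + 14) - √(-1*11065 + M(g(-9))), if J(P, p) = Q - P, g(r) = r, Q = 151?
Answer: 95 - I*√11038 ≈ 95.0 - 105.06*I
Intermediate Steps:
O(z) = z + z²
J(P, p) = 151 - P
J(56, (O(0) + 5) + 14) - √(-1*11065 + M(g(-9))) = (151 - 1*56) - √(-1*11065 + 27) = (151 - 56) - √(-11065 + 27) = 95 - √(-11038) = 95 - I*√11038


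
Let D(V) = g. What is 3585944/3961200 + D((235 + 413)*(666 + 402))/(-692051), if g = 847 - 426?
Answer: 309998558243/342669052650 ≈ 0.90466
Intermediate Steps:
g = 421
D(V) = 421
3585944/3961200 + D((235 + 413)*(666 + 402))/(-692051) = 3585944/3961200 + 421/(-692051) = 3585944*(1/3961200) + 421*(-1/692051) = 448243/495150 - 421/692051 = 309998558243/342669052650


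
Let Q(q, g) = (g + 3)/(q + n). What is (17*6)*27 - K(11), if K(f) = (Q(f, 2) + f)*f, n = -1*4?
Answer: 18376/7 ≈ 2625.1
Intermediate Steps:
n = -4
Q(q, g) = (3 + g)/(-4 + q) (Q(q, g) = (g + 3)/(q - 4) = (3 + g)/(-4 + q))
K(f) = f*(f + 5/(-4 + f)) (K(f) = ((3 + 2)/(-4 + f) + f)*f = (5/(-4 + f) + f)*f = (f + 5/(-4 + f))*f = f*(f + 5/(-4 + f)))
(17*6)*27 - K(11) = (17*6)*27 - 11*(5 + 11*(-4 + 11))/(-4 + 11) = 102*27 - 11*(5 + 11*7)/7 = 2754 - 11*(5 + 77)/7 = 2754 - 11*82/7 = 2754 - 1*902/7 = 2754 - 902/7 = 18376/7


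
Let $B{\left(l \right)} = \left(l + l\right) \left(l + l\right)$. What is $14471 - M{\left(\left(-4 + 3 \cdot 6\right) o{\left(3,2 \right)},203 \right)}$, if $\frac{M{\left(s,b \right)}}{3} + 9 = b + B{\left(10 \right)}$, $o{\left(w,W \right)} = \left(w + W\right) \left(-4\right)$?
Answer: $12689$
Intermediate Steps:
$o{\left(w,W \right)} = - 4 W - 4 w$ ($o{\left(w,W \right)} = \left(W + w\right) \left(-4\right) = - 4 W - 4 w$)
$B{\left(l \right)} = 4 l^{2}$ ($B{\left(l \right)} = 2 l 2 l = 4 l^{2}$)
$M{\left(s,b \right)} = 1173 + 3 b$ ($M{\left(s,b \right)} = -27 + 3 \left(b + 4 \cdot 10^{2}\right) = -27 + 3 \left(b + 4 \cdot 100\right) = -27 + 3 \left(b + 400\right) = -27 + 3 \left(400 + b\right) = -27 + \left(1200 + 3 b\right) = 1173 + 3 b$)
$14471 - M{\left(\left(-4 + 3 \cdot 6\right) o{\left(3,2 \right)},203 \right)} = 14471 - \left(1173 + 3 \cdot 203\right) = 14471 - \left(1173 + 609\right) = 14471 - 1782 = 12689$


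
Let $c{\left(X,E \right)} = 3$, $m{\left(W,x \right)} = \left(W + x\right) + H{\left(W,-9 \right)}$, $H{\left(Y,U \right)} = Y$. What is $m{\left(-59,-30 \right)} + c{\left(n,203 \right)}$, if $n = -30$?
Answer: $-145$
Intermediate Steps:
$m{\left(W,x \right)} = x + 2 W$ ($m{\left(W,x \right)} = \left(W + x\right) + W = x + 2 W$)
$m{\left(-59,-30 \right)} + c{\left(n,203 \right)} = \left(-30 + 2 \left(-59\right)\right) + 3 = \left(-30 - 118\right) + 3 = -148 + 3 = -145$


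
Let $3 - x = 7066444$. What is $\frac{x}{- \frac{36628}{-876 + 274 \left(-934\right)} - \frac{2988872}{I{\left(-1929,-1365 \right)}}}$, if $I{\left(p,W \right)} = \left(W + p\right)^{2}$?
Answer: $\frac{1230578814400420662}{23130540551} \approx 5.3201 \cdot 10^{7}$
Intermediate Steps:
$x = -7066441$ ($x = 3 - 7066444 = -7066441$)
$\frac{x}{- \frac{36628}{-876 + 274 \left(-934\right)} - \frac{2988872}{I{\left(-1929,-1365 \right)}}} = - \frac{7066441}{- \frac{36628}{-876 + 274 \left(-934\right)} - \frac{2988872}{\left(-1365 - 1929\right)^{2}}} = - \frac{7066441}{- \frac{36628}{-876 - 255916} - \frac{2988872}{\left(-3294\right)^{2}}} = - \frac{7066441}{- \frac{36628}{-256792} - \frac{2988872}{10850436}} = - \frac{7066441}{\left(-36628\right) \left(- \frac{1}{256792}\right) - \frac{747218}{2712609}} = - \frac{7066441}{\frac{9157}{64198} - \frac{747218}{2712609}} = - \frac{7066441}{- \frac{23130540551}{174144072582}} = \left(-7066441\right) \left(- \frac{174144072582}{23130540551}\right) = \frac{1230578814400420662}{23130540551}$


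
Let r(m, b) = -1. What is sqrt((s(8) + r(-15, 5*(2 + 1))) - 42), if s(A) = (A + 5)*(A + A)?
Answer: sqrt(165) ≈ 12.845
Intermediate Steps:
s(A) = 2*A*(5 + A) (s(A) = (5 + A)*(2*A) = 2*A*(5 + A))
sqrt((s(8) + r(-15, 5*(2 + 1))) - 42) = sqrt((2*8*(5 + 8) - 1) - 42) = sqrt((2*8*13 - 1) - 42) = sqrt((208 - 1) - 42) = sqrt(207 - 42) = sqrt(165)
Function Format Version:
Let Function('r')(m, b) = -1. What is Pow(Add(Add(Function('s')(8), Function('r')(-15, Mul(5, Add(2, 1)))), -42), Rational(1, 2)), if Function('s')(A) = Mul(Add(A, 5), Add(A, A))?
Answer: Pow(165, Rational(1, 2)) ≈ 12.845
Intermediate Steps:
Function('s')(A) = Mul(2, A, Add(5, A)) (Function('s')(A) = Mul(Add(5, A), Mul(2, A)) = Mul(2, A, Add(5, A)))
Pow(Add(Add(Function('s')(8), Function('r')(-15, Mul(5, Add(2, 1)))), -42), Rational(1, 2)) = Pow(Add(Add(Mul(2, 8, Add(5, 8)), -1), -42), Rational(1, 2)) = Pow(Add(Add(Mul(2, 8, 13), -1), -42), Rational(1, 2)) = Pow(Add(Add(208, -1), -42), Rational(1, 2)) = Pow(Add(207, -42), Rational(1, 2)) = Pow(165, Rational(1, 2))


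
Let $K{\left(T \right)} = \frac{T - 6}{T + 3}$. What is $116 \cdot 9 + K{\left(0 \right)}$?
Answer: $1042$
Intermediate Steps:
$K{\left(T \right)} = \frac{-6 + T}{3 + T}$
$116 \cdot 9 + K{\left(0 \right)} = 116 \cdot 9 + \frac{-6 + 0}{3 + 0} = 1044 + \frac{1}{3} \left(-6\right) = 1044 - 2 = 1042$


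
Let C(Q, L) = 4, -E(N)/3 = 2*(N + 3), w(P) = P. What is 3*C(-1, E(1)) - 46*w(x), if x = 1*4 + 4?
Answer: -356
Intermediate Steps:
x = 8 (x = 4 + 4 = 8)
E(N) = -18 - 6*N (E(N) = -6*(N + 3) = -6*(3 + N) = -3*(6 + 2*N) = -18 - 6*N)
3*C(-1, E(1)) - 46*w(x) = 3*4 - 46*8 = 12 - 368 = -356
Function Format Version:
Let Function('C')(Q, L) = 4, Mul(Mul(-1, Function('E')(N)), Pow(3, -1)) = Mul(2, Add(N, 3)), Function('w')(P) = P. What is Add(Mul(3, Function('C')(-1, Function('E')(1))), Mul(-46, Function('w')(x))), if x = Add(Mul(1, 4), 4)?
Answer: -356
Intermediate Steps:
x = 8 (x = Add(4, 4) = 8)
Function('E')(N) = Add(-18, Mul(-6, N)) (Function('E')(N) = Mul(-3, Mul(2, Add(N, 3))) = Mul(-3, Mul(2, Add(3, N))) = Mul(-3, Add(6, Mul(2, N))) = Add(-18, Mul(-6, N)))
Add(Mul(3, Function('C')(-1, Function('E')(1))), Mul(-46, Function('w')(x))) = Add(Mul(3, 4), Mul(-46, 8)) = Add(12, -368) = -356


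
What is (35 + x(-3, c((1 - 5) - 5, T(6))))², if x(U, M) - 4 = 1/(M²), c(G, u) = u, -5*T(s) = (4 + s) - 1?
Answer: 10137856/6561 ≈ 1545.2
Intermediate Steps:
T(s) = -⅗ - s/5 (T(s) = -((4 + s) - 1)/5 = -(3 + s)/5 = -⅗ - s/5)
x(U, M) = 4 + M⁻² (x(U, M) = 4 + 1/(M²) = 4 + M⁻²)
(35 + x(-3, c((1 - 5) - 5, T(6))))² = (35 + (4 + (-⅗ - ⅕*6)⁻²))² = (35 + (4 + (-⅗ - 6/5)⁻²))² = (35 + (4 + (-9/5)⁻²))² = (35 + (4 + 25/81))² = (35 + 349/81)² = (3184/81)² = 10137856/6561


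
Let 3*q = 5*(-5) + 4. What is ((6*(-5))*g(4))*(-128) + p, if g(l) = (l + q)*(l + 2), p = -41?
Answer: -69161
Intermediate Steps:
q = -7 (q = (5*(-5) + 4)/3 = (-25 + 4)/3 = (1/3)*(-21) = -7)
g(l) = (-7 + l)*(2 + l) (g(l) = (l - 7)*(l + 2) = (-7 + l)*(2 + l))
((6*(-5))*g(4))*(-128) + p = ((6*(-5))*(-14 + 4**2 - 5*4))*(-128) - 41 = -30*(-14 + 16 - 20)*(-128) - 41 = -30*(-18)*(-128) - 41 = 540*(-128) - 41 = -69120 - 41 = -69161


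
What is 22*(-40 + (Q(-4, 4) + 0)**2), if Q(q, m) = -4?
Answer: -528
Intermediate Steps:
22*(-40 + (Q(-4, 4) + 0)**2) = 22*(-40 + (-4 + 0)**2) = 22*(-40 + (-4)**2) = 22*(-40 + 16) = 22*(-24) = -528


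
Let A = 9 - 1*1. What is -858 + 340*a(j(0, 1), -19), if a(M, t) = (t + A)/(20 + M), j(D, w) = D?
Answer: -1045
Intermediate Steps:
A = 8 (A = 9 - 1 = 8)
a(M, t) = (8 + t)/(20 + M) (a(M, t) = (t + 8)/(20 + M) = (8 + t)/(20 + M))
-858 + 340*a(j(0, 1), -19) = -858 + 340*((8 - 19)/(20 + 0)) = -858 + 340*(-11/20) = -858 - 187 = -1045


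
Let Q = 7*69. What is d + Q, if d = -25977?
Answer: -25494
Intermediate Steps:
Q = 483
d + Q = -25977 + 483 = -25494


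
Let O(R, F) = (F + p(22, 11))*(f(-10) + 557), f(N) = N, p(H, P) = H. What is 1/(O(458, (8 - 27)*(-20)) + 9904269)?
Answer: 1/10124163 ≈ 9.8774e-8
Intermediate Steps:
O(R, F) = 12034 + 547*F (O(R, F) = (F + 22)*(-10 + 557) = (22 + F)*547 = 12034 + 547*F)
1/(O(458, (8 - 27)*(-20)) + 9904269) = 1/((12034 + 547*((8 - 27)*(-20))) + 9904269) = 1/((12034 + 547*(-19*(-20))) + 9904269) = 1/((12034 + 547*380) + 9904269) = 1/((12034 + 207860) + 9904269) = 1/(219894 + 9904269) = 1/10124163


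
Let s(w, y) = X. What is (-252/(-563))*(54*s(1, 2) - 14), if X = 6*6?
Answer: 486360/563 ≈ 863.87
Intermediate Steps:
X = 36
s(w, y) = 36
(-252/(-563))*(54*s(1, 2) - 14) = (-252/(-563))*(54*36 - 14) = (-252*(-1/563))*(1944 - 14) = (252/563)*1930 = 486360/563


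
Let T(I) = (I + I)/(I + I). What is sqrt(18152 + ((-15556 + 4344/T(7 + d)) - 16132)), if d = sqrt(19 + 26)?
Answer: 2*I*sqrt(2298) ≈ 95.875*I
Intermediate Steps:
d = 3*sqrt(5) (d = sqrt(45) = 3*sqrt(5) ≈ 6.7082)
T(I) = 1 (T(I) = (2*I)/((2*I)) = (2*I)*(1/(2*I)) = 1)
sqrt(18152 + ((-15556 + 4344/T(7 + d)) - 16132)) = sqrt(18152 + ((-15556 + 4344/1) - 16132)) = sqrt(18152 + ((-15556 + 4344*1) - 16132)) = sqrt(18152 + ((-15556 + 4344) - 16132)) = sqrt(18152 + (-11212 - 16132)) = sqrt(18152 - 27344) = sqrt(-9192) = 2*I*sqrt(2298)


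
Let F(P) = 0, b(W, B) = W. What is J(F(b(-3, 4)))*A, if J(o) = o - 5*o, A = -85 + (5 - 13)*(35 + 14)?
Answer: 0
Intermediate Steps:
A = -477 (A = -85 - 8*49 = -85 - 392 = -477)
J(o) = -4*o
J(F(b(-3, 4)))*A = -4*0*(-477) = 0*(-477) = 0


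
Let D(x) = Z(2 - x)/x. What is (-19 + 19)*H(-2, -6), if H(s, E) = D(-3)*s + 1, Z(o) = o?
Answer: 0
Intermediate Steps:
D(x) = (2 - x)/x
H(s, E) = 1 - 5*s/3 (H(s, E) = ((2 - 1*(-3))/(-3))*s + 1 = (-(2 + 3)/3)*s + 1 = (-⅓*5)*s + 1 = -5*s/3 + 1 = 1 - 5*s/3)
(-19 + 19)*H(-2, -6) = (-19 + 19)*(1 - 5/3*(-2)) = 0*(1 + 10/3) = 0*(13/3) = 0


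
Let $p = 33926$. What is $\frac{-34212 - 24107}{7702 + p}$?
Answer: $- \frac{58319}{41628} \approx -1.401$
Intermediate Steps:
$\frac{-34212 - 24107}{7702 + p} = \frac{-34212 - 24107}{7702 + 33926} = - \frac{58319}{41628}$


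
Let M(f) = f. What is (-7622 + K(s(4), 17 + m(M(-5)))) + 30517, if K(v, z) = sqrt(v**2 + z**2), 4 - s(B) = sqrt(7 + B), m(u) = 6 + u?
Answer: 22895 + sqrt(351 - 8*sqrt(11)) ≈ 22913.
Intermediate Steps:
s(B) = 4 - sqrt(7 + B)
(-7622 + K(s(4), 17 + m(M(-5)))) + 30517 = (-7622 + sqrt((4 - sqrt(7 + 4))**2 + (17 + (6 - 5))**2)) + 30517 = (-7622 + sqrt((4 - sqrt(11))**2 + (17 + 1)**2)) + 30517 = (-7622 + sqrt((4 - sqrt(11))**2 + 18**2)) + 30517 = (-7622 + sqrt((4 - sqrt(11))**2 + 324)) + 30517 = (-7622 + sqrt(324 + (4 - sqrt(11))**2)) + 30517 = 22895 + sqrt(324 + (4 - sqrt(11))**2)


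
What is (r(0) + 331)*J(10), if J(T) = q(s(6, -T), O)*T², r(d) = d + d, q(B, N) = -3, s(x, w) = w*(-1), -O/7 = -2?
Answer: -99300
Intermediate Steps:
O = 14 (O = -7*(-2) = 14)
s(x, w) = -w
r(d) = 2*d
J(T) = -3*T²
(r(0) + 331)*J(10) = (2*0 + 331)*(-3*10²) = (0 + 331)*(-3*100) = 331*(-300) = -99300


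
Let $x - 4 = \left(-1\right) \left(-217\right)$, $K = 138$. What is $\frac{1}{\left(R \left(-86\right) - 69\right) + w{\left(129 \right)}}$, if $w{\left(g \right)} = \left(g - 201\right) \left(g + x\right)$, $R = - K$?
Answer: $- \frac{1}{13401} \approx -7.4621 \cdot 10^{-5}$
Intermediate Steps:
$x = 221$ ($x = 4 - -217 = 4 + 217 = 221$)
$R = -138$ ($R = \left(-1\right) 138 = -138$)
$w{\left(g \right)} = \left(-201 + g\right) \left(221 + g\right)$ ($w{\left(g \right)} = \left(g - 201\right) \left(g + 221\right) = \left(-201 + g\right) \left(221 + g\right)$)
$\frac{1}{\left(R \left(-86\right) - 69\right) + w{\left(129 \right)}} = \frac{1}{\left(\left(-138\right) \left(-86\right) - 69\right) + \left(-44421 + 129^{2} + 20 \cdot 129\right)} = \frac{1}{\left(11868 - 69\right) + \left(-44421 + 16641 + 2580\right)} = \frac{1}{11799 - 25200} = \frac{1}{-13401} = - \frac{1}{13401}$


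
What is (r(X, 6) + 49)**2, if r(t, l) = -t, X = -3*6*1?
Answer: 4489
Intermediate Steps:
X = -18 (X = -18*1 = -18)
(r(X, 6) + 49)**2 = (-1*(-18) + 49)**2 = (18 + 49)**2 = 67**2 = 4489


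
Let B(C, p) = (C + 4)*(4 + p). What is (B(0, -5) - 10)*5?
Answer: -70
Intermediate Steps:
B(C, p) = (4 + C)*(4 + p)
(B(0, -5) - 10)*5 = ((16 + 4*0 + 4*(-5) + 0*(-5)) - 10)*5 = ((16 + 0 - 20 + 0) - 10)*5 = (-4 - 10)*5 = -14*5 = -70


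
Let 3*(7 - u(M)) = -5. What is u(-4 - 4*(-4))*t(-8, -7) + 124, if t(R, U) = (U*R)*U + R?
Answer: -10028/3 ≈ -3342.7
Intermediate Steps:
u(M) = 26/3 (u(M) = 7 - ⅓*(-5) = 7 + 5/3 = 26/3)
t(R, U) = R + R*U² (t(R, U) = (R*U)*U + R = R*U² + R = R + R*U²)
u(-4 - 4*(-4))*t(-8, -7) + 124 = 26*(-8*(1 + (-7)²))/3 + 124 = 26*(-8*(1 + 49))/3 + 124 = 26*(-8*50)/3 + 124 = (26/3)*(-400) + 124 = -10400/3 + 124 = -10028/3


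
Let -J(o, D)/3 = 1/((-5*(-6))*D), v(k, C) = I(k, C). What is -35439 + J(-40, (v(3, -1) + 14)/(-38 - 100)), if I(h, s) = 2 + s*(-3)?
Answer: -3366636/95 ≈ -35438.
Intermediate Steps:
I(h, s) = 2 - 3*s
v(k, C) = 2 - 3*C
J(o, D) = -1/(10*D) (J(o, D) = -3*1/(30*D) = -1/(10*D))
-35439 + J(-40, (v(3, -1) + 14)/(-38 - 100)) = -35439 - (-38 - 100)/((2 - 3*(-1)) + 14)/10 = -35439 - (-138/((2 + 3) + 14))/10 = -35439 - (-138/(5 + 14))/10 = -35439 - 1/(10*(19*(-1/138))) = -35439 - 1/(10*(-19/138)) = -35439 - 1/10*(-138/19) = -35439 + 69/95 = -3366636/95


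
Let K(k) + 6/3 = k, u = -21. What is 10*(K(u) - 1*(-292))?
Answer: 2690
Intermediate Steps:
K(k) = -2 + k
10*(K(u) - 1*(-292)) = 10*((-2 - 21) - 1*(-292)) = 10*(-23 + 292) = 10*269 = 2690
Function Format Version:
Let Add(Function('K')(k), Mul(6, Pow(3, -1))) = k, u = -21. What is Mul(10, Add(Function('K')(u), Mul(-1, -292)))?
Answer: 2690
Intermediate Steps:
Function('K')(k) = Add(-2, k)
Mul(10, Add(Function('K')(u), Mul(-1, -292))) = Mul(10, Add(Add(-2, -21), Mul(-1, -292))) = Mul(10, Add(-23, 292)) = Mul(10, 269) = 2690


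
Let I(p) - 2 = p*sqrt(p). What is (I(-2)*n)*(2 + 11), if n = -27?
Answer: -702 + 702*I*sqrt(2) ≈ -702.0 + 992.78*I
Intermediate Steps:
I(p) = 2 + p**(3/2) (I(p) = 2 + p*sqrt(p) = 2 + p**(3/2))
(I(-2)*n)*(2 + 11) = ((2 + (-2)**(3/2))*(-27))*(2 + 11) = ((2 - 2*I*sqrt(2))*(-27))*13 = (-54 + 54*I*sqrt(2))*13 = -702 + 702*I*sqrt(2)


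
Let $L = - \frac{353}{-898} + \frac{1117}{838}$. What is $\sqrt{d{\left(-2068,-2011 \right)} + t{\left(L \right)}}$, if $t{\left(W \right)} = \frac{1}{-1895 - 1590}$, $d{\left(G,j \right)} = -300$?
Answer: $\frac{i \sqrt{3643570985}}{3485} \approx 17.321 i$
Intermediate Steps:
$L = \frac{324720}{188131}$ ($L = \left(-353\right) \left(- \frac{1}{898}\right) + 1117 \cdot \frac{1}{838} = \frac{353}{898} + \frac{1117}{838} = \frac{324720}{188131} \approx 1.726$)
$t{\left(W \right)} = - \frac{1}{3485}$ ($t{\left(W \right)} = \frac{1}{-3485} = - \frac{1}{3485}$)
$\sqrt{d{\left(-2068,-2011 \right)} + t{\left(L \right)}} = \sqrt{-300 - \frac{1}{3485}} = \sqrt{- \frac{1045501}{3485}} = \frac{i \sqrt{3643570985}}{3485}$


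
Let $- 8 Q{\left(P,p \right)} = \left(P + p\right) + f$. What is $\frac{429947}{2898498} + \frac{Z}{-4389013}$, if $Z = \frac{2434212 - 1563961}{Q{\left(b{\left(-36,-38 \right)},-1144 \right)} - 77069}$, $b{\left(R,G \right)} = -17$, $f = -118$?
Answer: $\frac{69821803480003}{470697179891538} \approx 0.14834$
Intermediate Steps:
$Q{\left(P,p \right)} = \frac{59}{4} - \frac{P}{8} - \frac{p}{8}$ ($Q{\left(P,p \right)} = - \frac{\left(P + p\right) - 118}{8} = - \frac{-118 + P + p}{8} = \frac{59}{4} - \frac{P}{8} - \frac{p}{8}$)
$Z = - \frac{1256}{111}$ ($Z = \frac{2434212 - 1563961}{\left(\frac{59}{4} - - \frac{17}{8} - -143\right) - 77069} = \frac{870251}{\left(\frac{59}{4} + \frac{17}{8} + 143\right) - 77069} = \frac{870251}{\frac{1279}{8} - 77069} = \frac{870251}{- \frac{615273}{8}} = 870251 \left(- \frac{8}{615273}\right) = - \frac{1256}{111} \approx -11.315$)
$\frac{429947}{2898498} + \frac{Z}{-4389013} = \frac{429947}{2898498} - \frac{1256}{111 \left(-4389013\right)} = 429947 \cdot \frac{1}{2898498} - - \frac{1256}{487180443} = \frac{429947}{2898498} + \frac{1256}{487180443} = \frac{69821803480003}{470697179891538}$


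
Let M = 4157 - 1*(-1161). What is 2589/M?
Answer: 2589/5318 ≈ 0.48684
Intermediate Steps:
M = 5318 (M = 4157 + 1161 = 5318)
2589/M = 2589/5318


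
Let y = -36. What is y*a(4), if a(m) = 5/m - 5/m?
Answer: 0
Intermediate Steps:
a(m) = 0
y*a(4) = -36*0 = 0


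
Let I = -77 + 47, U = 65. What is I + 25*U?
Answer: 1595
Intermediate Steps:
I = -30
I + 25*U = -30 + 25*65 = -30 + 1625 = 1595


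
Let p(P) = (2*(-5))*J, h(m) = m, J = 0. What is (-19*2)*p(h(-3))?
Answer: 0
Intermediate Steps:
p(P) = 0 (p(P) = (2*(-5))*0 = -10*0 = 0)
(-19*2)*p(h(-3)) = -19*2*0 = -38*0 = 0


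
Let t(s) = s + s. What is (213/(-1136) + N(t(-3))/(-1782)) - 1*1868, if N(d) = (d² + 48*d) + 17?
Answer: -26631001/14256 ≈ -1868.1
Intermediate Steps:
t(s) = 2*s
N(d) = 17 + d² + 48*d
(213/(-1136) + N(t(-3))/(-1782)) - 1*1868 = (213/(-1136) + (17 + (2*(-3))² + 48*(2*(-3)))/(-1782)) - 1*1868 = (213*(-1/1136) + (17 + (-6)² + 48*(-6))*(-1/1782)) - 1868 = (-3/16 + (17 + 36 - 288)*(-1/1782)) - 1868 = (-3/16 - 235*(-1/1782)) - 1868 = (-3/16 + 235/1782) - 1868 = -793/14256 - 1868 = -26631001/14256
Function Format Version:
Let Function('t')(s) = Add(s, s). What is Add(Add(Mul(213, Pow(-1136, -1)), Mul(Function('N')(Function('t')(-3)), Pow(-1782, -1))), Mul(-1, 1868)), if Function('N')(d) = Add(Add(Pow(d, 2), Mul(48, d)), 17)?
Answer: Rational(-26631001, 14256) ≈ -1868.1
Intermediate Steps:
Function('t')(s) = Mul(2, s)
Function('N')(d) = Add(17, Pow(d, 2), Mul(48, d))
Add(Add(Mul(213, Pow(-1136, -1)), Mul(Function('N')(Function('t')(-3)), Pow(-1782, -1))), Mul(-1, 1868)) = Add(Add(Mul(213, Pow(-1136, -1)), Mul(Add(17, Pow(Mul(2, -3), 2), Mul(48, Mul(2, -3))), Pow(-1782, -1))), Mul(-1, 1868)) = Add(Add(Mul(213, Rational(-1, 1136)), Mul(Add(17, Pow(-6, 2), Mul(48, -6)), Rational(-1, 1782))), -1868) = Add(Add(Rational(-3, 16), Mul(Add(17, 36, -288), Rational(-1, 1782))), -1868) = Add(Add(Rational(-3, 16), Mul(-235, Rational(-1, 1782))), -1868) = Add(Add(Rational(-3, 16), Rational(235, 1782)), -1868) = Add(Rational(-793, 14256), -1868) = Rational(-26631001, 14256)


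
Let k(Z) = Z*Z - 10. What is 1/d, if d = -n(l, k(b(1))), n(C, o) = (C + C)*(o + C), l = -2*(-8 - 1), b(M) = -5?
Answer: -1/1188 ≈ -0.00084175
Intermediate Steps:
l = 18 (l = -2*(-9) = 18)
k(Z) = -10 + Z**2 (k(Z) = Z**2 - 10 = -10 + Z**2)
n(C, o) = 2*C*(C + o) (n(C, o) = (2*C)*(C + o) = 2*C*(C + o))
d = -1188 (d = -2*18*(18 + (-10 + (-5)**2)) = -2*18*(18 + (-10 + 25)) = -2*18*(18 + 15) = -2*18*33 = -1*1188 = -1188)
1/d = 1/(-1188) = -1/1188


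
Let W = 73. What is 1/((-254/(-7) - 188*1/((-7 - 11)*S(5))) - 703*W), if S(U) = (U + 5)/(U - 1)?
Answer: -315/16152739 ≈ -1.9501e-5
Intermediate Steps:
S(U) = (5 + U)/(-1 + U)
1/((-254/(-7) - 188*1/((-7 - 11)*S(5))) - 703*W) = 1/((-254/(-7) - 188*(-1 + 5)/((-7 - 11)*(5 + 5))) - 703*73) = 1/((-254*(-⅐) - 188/((-18*10/4))) - 51319) = 1/((254/7 - 188/((-9*10/2))) - 51319) = 1/((254/7 - 188/((-18*5/2))) - 51319) = 1/((254/7 - 188/(-45)) - 51319) = 1/((254/7 - 188*(-1/45)) - 51319) = 1/((254/7 + 188/45) - 51319) = 1/(12746/315 - 51319) = 1/(-16152739/315) = -315/16152739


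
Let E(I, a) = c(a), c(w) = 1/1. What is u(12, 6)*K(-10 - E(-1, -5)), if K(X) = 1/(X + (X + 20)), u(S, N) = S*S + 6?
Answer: -75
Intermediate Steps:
c(w) = 1
E(I, a) = 1
u(S, N) = 6 + S**2 (u(S, N) = S**2 + 6 = 6 + S**2)
K(X) = 1/(20 + 2*X) (K(X) = 1/(X + (20 + X)) = 1/(20 + 2*X))
u(12, 6)*K(-10 - E(-1, -5)) = (6 + 12**2)*(1/(2*(10 + (-10 - 1*1)))) = (6 + 144)*(1/(2*(10 + (-10 - 1)))) = 150*(1/(2*(10 - 11))) = 150*((1/2)/(-1)) = 150*((1/2)*(-1)) = 150*(-1/2) = -75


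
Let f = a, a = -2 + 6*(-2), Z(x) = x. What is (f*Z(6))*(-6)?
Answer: 504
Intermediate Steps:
a = -14 (a = -2 - 12 = -14)
f = -14
(f*Z(6))*(-6) = -14*6*(-6) = -84*(-6) = 504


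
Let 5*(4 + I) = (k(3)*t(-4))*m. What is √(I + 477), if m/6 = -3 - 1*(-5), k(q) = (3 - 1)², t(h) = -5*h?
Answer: √665 ≈ 25.788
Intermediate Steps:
k(q) = 4 (k(q) = 2² = 4)
m = 12 (m = 6*(-3 - 1*(-5)) = 6*(-3 + 5) = 6*2 = 12)
I = 188 (I = -4 + ((4*(-5*(-4)))*12)/5 = -4 + ((4*20)*12)/5 = -4 + (80*12)/5 = -4 + (⅕)*960 = -4 + 192 = 188)
√(I + 477) = √(188 + 477) = √665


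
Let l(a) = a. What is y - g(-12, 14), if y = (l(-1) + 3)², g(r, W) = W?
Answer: -10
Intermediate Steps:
y = 4 (y = (-1 + 3)² = 2² = 4)
y - g(-12, 14) = 4 - 1*14 = 4 - 14 = -10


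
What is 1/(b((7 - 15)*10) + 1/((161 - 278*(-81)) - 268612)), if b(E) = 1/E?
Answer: -19674640/246013 ≈ -79.974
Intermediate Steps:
1/(b((7 - 15)*10) + 1/((161 - 278*(-81)) - 268612)) = 1/(1/((7 - 15)*10) + 1/((161 - 278*(-81)) - 268612)) = 1/(1/(-8*10) + 1/((161 + 22518) - 268612)) = 1/(1/(-80) + 1/(22679 - 268612)) = 1/(-1/80 + 1/(-245933)) = 1/(-1/80 - 1/245933) = 1/(-246013/19674640) = -19674640/246013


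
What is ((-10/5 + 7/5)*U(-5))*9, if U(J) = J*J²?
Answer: 675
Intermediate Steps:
U(J) = J³
((-10/5 + 7/5)*U(-5))*9 = ((-10/5 + 7/5)*(-5)³)*9 = ((-10*⅕ + 7*(⅕))*(-125))*9 = ((-2 + 7/5)*(-125))*9 = -⅗*(-125)*9 = 75*9 = 675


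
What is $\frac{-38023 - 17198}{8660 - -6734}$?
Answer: $- \frac{55221}{15394} \approx -3.5872$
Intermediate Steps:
$\frac{-38023 - 17198}{8660 - -6734} = - \frac{55221}{8660 + 6734} = - \frac{55221}{15394}$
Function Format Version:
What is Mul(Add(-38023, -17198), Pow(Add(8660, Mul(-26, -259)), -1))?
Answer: Rational(-55221, 15394) ≈ -3.5872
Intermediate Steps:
Mul(Add(-38023, -17198), Pow(Add(8660, Mul(-26, -259)), -1)) = Mul(-55221, Pow(Add(8660, 6734), -1)) = Mul(-55221, Pow(15394, -1)) = Mul(-55221, Rational(1, 15394)) = Rational(-55221, 15394)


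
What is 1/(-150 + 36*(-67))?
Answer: -1/2562 ≈ -0.00039032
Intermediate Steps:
1/(-150 + 36*(-67)) = 1/(-150 - 2412) = 1/(-2562) = -1/2562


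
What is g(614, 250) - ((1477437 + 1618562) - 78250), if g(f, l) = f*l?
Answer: -2864249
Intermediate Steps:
g(614, 250) - ((1477437 + 1618562) - 78250) = 614*250 - ((1477437 + 1618562) - 78250) = 153500 - (3095999 - 78250) = 153500 - 1*3017749 = 153500 - 3017749 = -2864249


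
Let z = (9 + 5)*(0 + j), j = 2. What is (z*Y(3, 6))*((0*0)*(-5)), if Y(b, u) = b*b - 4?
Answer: 0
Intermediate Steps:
Y(b, u) = -4 + b**2 (Y(b, u) = b**2 - 4 = -4 + b**2)
z = 28 (z = (9 + 5)*(0 + 2) = 14*2 = 28)
(z*Y(3, 6))*((0*0)*(-5)) = (28*(-4 + 3**2))*((0*0)*(-5)) = (28*(-4 + 9))*(0*(-5)) = (28*5)*0 = 140*0 = 0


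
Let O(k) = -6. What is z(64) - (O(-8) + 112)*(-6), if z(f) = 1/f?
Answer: 40705/64 ≈ 636.02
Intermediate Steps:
z(64) - (O(-8) + 112)*(-6) = 1/64 - (-6 + 112)*(-6) = 1/64 - 106*(-6) = 1/64 - 1*(-636) = 1/64 + 636 = 40705/64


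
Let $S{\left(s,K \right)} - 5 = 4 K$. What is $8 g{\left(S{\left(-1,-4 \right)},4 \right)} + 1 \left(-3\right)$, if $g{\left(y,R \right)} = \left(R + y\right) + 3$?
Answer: $-35$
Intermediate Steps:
$S{\left(s,K \right)} = 5 + 4 K$
$g{\left(y,R \right)} = 3 + R + y$
$8 g{\left(S{\left(-1,-4 \right)},4 \right)} + 1 \left(-3\right) = 8 \left(3 + 4 + \left(5 + 4 \left(-4\right)\right)\right) + 1 \left(-3\right) = 8 \left(3 + 4 + \left(5 - 16\right)\right) - 3 = 8 \left(3 + 4 - 11\right) - 3 = 8 \left(-4\right) - 3 = -32 - 3 = -35$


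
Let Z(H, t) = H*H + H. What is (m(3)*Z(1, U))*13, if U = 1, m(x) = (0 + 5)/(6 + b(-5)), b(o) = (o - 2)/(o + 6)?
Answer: -130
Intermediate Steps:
b(o) = (-2 + o)/(6 + o)
m(x) = -5 (m(x) = (0 + 5)/(6 + (-2 - 5)/(6 - 5)) = 5/(6 - 7/1) = 5/(6 + 1*(-7)) = 5/(6 - 7) = 5/(-1) = 5*(-1) = -5)
Z(H, t) = H + H² (Z(H, t) = H² + H = H + H²)
(m(3)*Z(1, U))*13 = -5*(1 + 1)*13 = -5*2*13 = -10*13 = -130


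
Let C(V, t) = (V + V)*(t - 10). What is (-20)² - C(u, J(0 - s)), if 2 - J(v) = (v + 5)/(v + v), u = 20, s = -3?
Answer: 2320/3 ≈ 773.33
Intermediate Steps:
J(v) = 2 - (5 + v)/(2*v) (J(v) = 2 - (v + 5)/(v + v) = 2 - (5 + v)/(2*v))
C(V, t) = 2*V*(-10 + t) (C(V, t) = (2*V)*(-10 + t) = 2*V*(-10 + t))
(-20)² - C(u, J(0 - s)) = (-20)² - 2*20*(-10 + (-5 + 3*(0 - 1*(-3)))/(2*(0 - 1*(-3)))) = 400 - 2*20*(-10 + (-5 + 3*(0 + 3))/(2*(0 + 3))) = 400 - 2*20*(-10 + (½)*(-5 + 3*3)/3) = 400 - 2*20*(-10 + (½)*(⅓)*(-5 + 9)) = 400 - 2*20*(-10 + (½)*(⅓)*4) = 400 - 2*20*(-10 + ⅔) = 400 - 2*20*(-28)/3 = 400 - 1*(-1120/3) = 400 + 1120/3 = 2320/3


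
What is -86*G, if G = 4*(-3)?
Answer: 1032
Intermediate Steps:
G = -12
-86*G = -86*(-12) = 1032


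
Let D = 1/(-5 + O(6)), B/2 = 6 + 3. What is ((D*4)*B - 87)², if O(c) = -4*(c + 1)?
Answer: 962361/121 ≈ 7953.4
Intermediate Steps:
O(c) = -4 - 4*c (O(c) = -4*(1 + c) = -4 - 4*c)
B = 18 (B = 2*(6 + 3) = 2*9 = 18)
D = -1/33 (D = 1/(-5 + (-4 - 4*6)) = 1/(-5 + (-4 - 24)) = 1/(-5 - 28) = 1/(-33) = -1/33 ≈ -0.030303)
((D*4)*B - 87)² = (-1/33*4*18 - 87)² = (-4/33*18 - 87)² = (-24/11 - 87)² = (-981/11)² = 962361/121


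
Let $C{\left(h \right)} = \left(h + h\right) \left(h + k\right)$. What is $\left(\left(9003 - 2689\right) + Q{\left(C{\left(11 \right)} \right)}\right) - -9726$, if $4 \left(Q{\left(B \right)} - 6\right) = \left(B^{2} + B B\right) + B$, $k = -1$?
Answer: $40301$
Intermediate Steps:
$C{\left(h \right)} = 2 h \left(-1 + h\right)$ ($C{\left(h \right)} = \left(h + h\right) \left(h - 1\right) = 2 h \left(-1 + h\right)$)
$Q{\left(B \right)} = 6 + \frac{B^{2}}{2} + \frac{B}{4}$ ($Q{\left(B \right)} = 6 + \frac{\left(B^{2} + B B\right) + B}{4} = 6 + \frac{\left(B^{2} + B^{2}\right) + B}{4} = 6 + \frac{2 B^{2} + B}{4} = 6 + \frac{B + 2 B^{2}}{4} = 6 + \left(\frac{B^{2}}{2} + \frac{B}{4}\right) = 6 + \frac{B^{2}}{2} + \frac{B}{4}$)
$\left(\left(9003 - 2689\right) + Q{\left(C{\left(11 \right)} \right)}\right) - -9726 = \left(\left(9003 - 2689\right) + \left(6 + \frac{\left(2 \cdot 11 \left(-1 + 11\right)\right)^{2}}{2} + \frac{2 \cdot 11 \left(-1 + 11\right)}{4}\right)\right) - -9726 = \left(6314 + \left(6 + \frac{\left(2 \cdot 11 \cdot 10\right)^{2}}{2} + \frac{2 \cdot 11 \cdot 10}{4}\right)\right) + 9726 = \left(6314 + \left(6 + \frac{220^{2}}{2} + \frac{1}{4} \cdot 220\right)\right) + 9726 = \left(6314 + \left(6 + \frac{1}{2} \cdot 48400 + 55\right)\right) + 9726 = \left(6314 + \left(6 + 24200 + 55\right)\right) + 9726 = \left(6314 + 24261\right) + 9726 = 30575 + 9726 = 40301$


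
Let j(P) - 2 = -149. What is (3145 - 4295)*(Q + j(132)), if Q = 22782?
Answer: -26030250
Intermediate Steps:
j(P) = -147 (j(P) = 2 - 149 = -147)
(3145 - 4295)*(Q + j(132)) = (3145 - 4295)*(22782 - 147) = -1150*22635 = -26030250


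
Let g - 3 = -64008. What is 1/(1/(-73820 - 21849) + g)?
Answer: -95669/6123294346 ≈ -1.5624e-5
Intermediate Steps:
g = -64005 (g = 3 - 64008 = -64005)
1/(1/(-73820 - 21849) + g) = 1/(1/(-73820 - 21849) - 64005) = 1/(1/(-95669) - 64005) = 1/(-1/95669 - 64005) = 1/(-6123294346/95669) = -95669/6123294346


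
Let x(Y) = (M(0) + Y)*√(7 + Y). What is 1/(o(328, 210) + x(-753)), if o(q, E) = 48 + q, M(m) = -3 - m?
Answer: 47/53313404 + 189*I*√746/106626808 ≈ 8.8158e-7 + 4.8413e-5*I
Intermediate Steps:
x(Y) = √(7 + Y)*(-3 + Y) (x(Y) = ((-3 - 1*0) + Y)*√(7 + Y) = ((-3 + 0) + Y)*√(7 + Y) = (-3 + Y)*√(7 + Y) = √(7 + Y)*(-3 + Y))
1/(o(328, 210) + x(-753)) = 1/((48 + 328) + √(7 - 753)*(-3 - 753)) = 1/(376 + √(-746)*(-756)) = 1/(376 + (I*√746)*(-756)) = 1/(376 - 756*I*√746)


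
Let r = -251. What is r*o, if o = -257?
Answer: 64507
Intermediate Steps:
r*o = -251*(-257) = 64507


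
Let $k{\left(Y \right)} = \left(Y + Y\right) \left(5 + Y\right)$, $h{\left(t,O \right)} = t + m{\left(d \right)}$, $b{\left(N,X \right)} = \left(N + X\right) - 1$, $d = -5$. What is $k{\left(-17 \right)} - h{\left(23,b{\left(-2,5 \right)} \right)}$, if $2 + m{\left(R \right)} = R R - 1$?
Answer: $363$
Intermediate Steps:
$m{\left(R \right)} = -3 + R^{2}$ ($m{\left(R \right)} = -2 + \left(R R - 1\right) = -2 + \left(R^{2} - 1\right) = -2 + \left(-1 + R^{2}\right) = -3 + R^{2}$)
$b{\left(N,X \right)} = -1 + N + X$
$h{\left(t,O \right)} = 22 + t$ ($h{\left(t,O \right)} = t - \left(3 - \left(-5\right)^{2}\right) = t + \left(-3 + 25\right) = t + 22 = 22 + t$)
$k{\left(Y \right)} = 2 Y \left(5 + Y\right)$
$k{\left(-17 \right)} - h{\left(23,b{\left(-2,5 \right)} \right)} = 2 \left(-17\right) \left(5 - 17\right) - \left(22 + 23\right) = 2 \left(-17\right) \left(-12\right) - 45 = 408 - 45 = 363$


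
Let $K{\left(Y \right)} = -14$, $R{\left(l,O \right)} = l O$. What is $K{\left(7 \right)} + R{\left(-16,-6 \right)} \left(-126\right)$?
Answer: $-12110$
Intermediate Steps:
$R{\left(l,O \right)} = O l$
$K{\left(7 \right)} + R{\left(-16,-6 \right)} \left(-126\right) = -14 + \left(-6\right) \left(-16\right) \left(-126\right) = -14 + 96 \left(-126\right) = -14 - 12096 = -12110$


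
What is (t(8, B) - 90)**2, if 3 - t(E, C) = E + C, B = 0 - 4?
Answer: 8281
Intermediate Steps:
B = -4
t(E, C) = 3 - C - E (t(E, C) = 3 - (E + C) = 3 - (C + E) = 3 + (-C - E) = 3 - C - E)
(t(8, B) - 90)**2 = ((3 - 1*(-4) - 1*8) - 90)**2 = ((3 + 4 - 8) - 90)**2 = (-1 - 90)**2 = (-91)**2 = 8281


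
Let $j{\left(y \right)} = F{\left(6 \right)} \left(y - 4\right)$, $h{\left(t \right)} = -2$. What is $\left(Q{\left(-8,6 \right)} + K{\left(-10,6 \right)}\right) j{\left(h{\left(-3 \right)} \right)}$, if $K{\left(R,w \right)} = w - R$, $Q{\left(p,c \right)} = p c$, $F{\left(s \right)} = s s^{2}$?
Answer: $41472$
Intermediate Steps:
$F{\left(s \right)} = s^{3}$
$Q{\left(p,c \right)} = c p$
$j{\left(y \right)} = -864 + 216 y$ ($j{\left(y \right)} = 6^{3} \left(y - 4\right) = 216 \left(-4 + y\right) = -864 + 216 y$)
$\left(Q{\left(-8,6 \right)} + K{\left(-10,6 \right)}\right) j{\left(h{\left(-3 \right)} \right)} = \left(6 \left(-8\right) + \left(6 - -10\right)\right) \left(-864 + 216 \left(-2\right)\right) = \left(-48 + \left(6 + 10\right)\right) \left(-864 - 432\right) = \left(-48 + 16\right) \left(-1296\right) = \left(-32\right) \left(-1296\right) = 41472$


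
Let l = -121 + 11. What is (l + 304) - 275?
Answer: -81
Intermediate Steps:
l = -110
(l + 304) - 275 = (-110 + 304) - 275 = 194 - 275 = -81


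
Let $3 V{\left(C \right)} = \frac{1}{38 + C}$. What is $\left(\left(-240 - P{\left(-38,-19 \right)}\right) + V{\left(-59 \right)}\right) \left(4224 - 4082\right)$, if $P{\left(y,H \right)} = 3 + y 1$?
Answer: $- \frac{1834072}{63} \approx -29112.0$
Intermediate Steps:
$V{\left(C \right)} = \frac{1}{3 \left(38 + C\right)}$
$P{\left(y,H \right)} = 3 + y$
$\left(\left(-240 - P{\left(-38,-19 \right)}\right) + V{\left(-59 \right)}\right) \left(4224 - 4082\right) = \left(\left(-240 - \left(3 - 38\right)\right) + \frac{1}{3 \left(38 - 59\right)}\right) \left(4224 - 4082\right) = \left(\left(-240 - -35\right) + \frac{1}{3 \left(-21\right)}\right) 142 = \left(\left(-240 + 35\right) + \frac{1}{3} \left(- \frac{1}{21}\right)\right) 142 = \left(-205 - \frac{1}{63}\right) 142 = \left(- \frac{12916}{63}\right) 142 = - \frac{1834072}{63}$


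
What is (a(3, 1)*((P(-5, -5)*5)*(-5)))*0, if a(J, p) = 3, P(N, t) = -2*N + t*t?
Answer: 0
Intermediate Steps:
P(N, t) = t² - 2*N (P(N, t) = -2*N + t² = t² - 2*N)
(a(3, 1)*((P(-5, -5)*5)*(-5)))*0 = (3*((((-5)² - 2*(-5))*5)*(-5)))*0 = (3*(((25 + 10)*5)*(-5)))*0 = (3*((35*5)*(-5)))*0 = (3*(175*(-5)))*0 = (3*(-875))*0 = -2625*0 = 0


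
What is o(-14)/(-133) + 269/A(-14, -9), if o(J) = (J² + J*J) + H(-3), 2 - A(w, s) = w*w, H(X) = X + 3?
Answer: -15975/3686 ≈ -4.3340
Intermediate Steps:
H(X) = 3 + X
A(w, s) = 2 - w² (A(w, s) = 2 - w*w = 2 - w²)
o(J) = 2*J² (o(J) = (J² + J*J) + (3 - 3) = (J² + J²) + 0 = 2*J² + 0 = 2*J²)
o(-14)/(-133) + 269/A(-14, -9) = (2*(-14)²)/(-133) + 269/(2 - 1*(-14)²) = (2*196)*(-1/133) + 269/(2 - 1*196) = 392*(-1/133) + 269/(2 - 196) = -56/19 + 269/(-194) = -56/19 + 269*(-1/194) = -56/19 - 269/194 = -15975/3686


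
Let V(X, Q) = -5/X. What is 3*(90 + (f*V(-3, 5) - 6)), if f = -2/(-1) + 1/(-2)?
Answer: 519/2 ≈ 259.50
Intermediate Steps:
f = 3/2 (f = -2*(-1) + 1*(-½) = 2 - ½ = 3/2 ≈ 1.5000)
3*(90 + (f*V(-3, 5) - 6)) = 3*(90 + (3*(-5/(-3))/2 - 6)) = 3*(90 + (3*(-5*(-⅓))/2 - 6)) = 3*(90 + ((3/2)*(5/3) - 6)) = 3*(90 + (5/2 - 6)) = 3*(90 - 7/2) = 3*(173/2) = 519/2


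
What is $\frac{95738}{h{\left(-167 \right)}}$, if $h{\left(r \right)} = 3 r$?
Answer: $- \frac{95738}{501} \approx -191.09$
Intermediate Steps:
$\frac{95738}{h{\left(-167 \right)}} = \frac{95738}{3 \left(-167\right)} = \frac{95738}{-501} = 95738 \left(- \frac{1}{501}\right) = - \frac{95738}{501}$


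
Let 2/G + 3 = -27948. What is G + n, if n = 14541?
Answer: 406435489/27951 ≈ 14541.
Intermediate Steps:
G = -2/27951 (G = 2/(-3 - 27948) = 2/(-27951) = 2*(-1/27951) = -2/27951 ≈ -7.1554e-5)
G + n = -2/27951 + 14541 = 406435489/27951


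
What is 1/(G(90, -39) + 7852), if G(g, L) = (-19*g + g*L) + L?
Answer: 1/2593 ≈ 0.00038565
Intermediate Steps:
G(g, L) = L - 19*g + L*g (G(g, L) = (-19*g + L*g) + L = L - 19*g + L*g)
1/(G(90, -39) + 7852) = 1/((-39 - 19*90 - 39*90) + 7852) = 1/((-39 - 1710 - 3510) + 7852) = 1/(-5259 + 7852) = 1/2593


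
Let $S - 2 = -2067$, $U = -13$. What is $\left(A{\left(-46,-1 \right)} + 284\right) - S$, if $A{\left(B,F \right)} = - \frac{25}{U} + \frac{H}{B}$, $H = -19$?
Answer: $\frac{1406099}{598} \approx 2351.3$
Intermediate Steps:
$S = -2065$ ($S = 2 - 2067 = -2065$)
$A{\left(B,F \right)} = \frac{25}{13} - \frac{19}{B}$ ($A{\left(B,F \right)} = - \frac{25}{-13} - \frac{19}{B} = \left(-25\right) \left(- \frac{1}{13}\right) - \frac{19}{B} = \frac{25}{13} - \frac{19}{B}$)
$\left(A{\left(-46,-1 \right)} + 284\right) - S = \left(\left(\frac{25}{13} - \frac{19}{-46}\right) + 284\right) - -2065 = \left(\left(\frac{25}{13} - - \frac{19}{46}\right) + 284\right) + 2065 = \left(\left(\frac{25}{13} + \frac{19}{46}\right) + 284\right) + 2065 = \left(\frac{1397}{598} + 284\right) + 2065 = \frac{171229}{598} + 2065 = \frac{1406099}{598}$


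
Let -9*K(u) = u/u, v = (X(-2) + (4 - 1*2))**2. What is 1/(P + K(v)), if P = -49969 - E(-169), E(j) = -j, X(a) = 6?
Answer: -9/451243 ≈ -1.9945e-5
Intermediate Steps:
v = 64 (v = (6 + (4 - 1*2))**2 = (6 + (4 - 2))**2 = (6 + 2)**2 = 8**2 = 64)
P = -50138 (P = -49969 - (-1)*(-169) = -49969 - 1*169 = -49969 - 169 = -50138)
K(u) = -1/9 (K(u) = -u/(9*u) = -1/9*1 = -1/9)
1/(P + K(v)) = 1/(-50138 - 1/9) = 1/(-451243/9) = -9/451243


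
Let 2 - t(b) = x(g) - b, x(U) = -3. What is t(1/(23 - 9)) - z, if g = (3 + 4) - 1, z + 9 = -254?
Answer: 3753/14 ≈ 268.07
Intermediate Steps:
z = -263 (z = -9 - 254 = -263)
g = 6 (g = 7 - 1 = 6)
t(b) = 5 + b (t(b) = 2 - (-3 - b) = 2 + (3 + b) = 5 + b)
t(1/(23 - 9)) - z = (5 + 1/(23 - 9)) - 1*(-263) = (5 + 1/14) + 263 = 71/14 + 263 = 3753/14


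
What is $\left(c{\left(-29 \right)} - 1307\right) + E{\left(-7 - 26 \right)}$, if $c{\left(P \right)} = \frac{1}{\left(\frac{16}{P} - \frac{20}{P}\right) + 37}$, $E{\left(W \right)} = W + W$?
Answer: $- \frac{1478692}{1077} \approx -1373.0$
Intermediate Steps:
$E{\left(W \right)} = 2 W$
$c{\left(P \right)} = \frac{1}{37 - \frac{4}{P}}$ ($c{\left(P \right)} = \frac{1}{- \frac{4}{P} + 37} = \frac{1}{37 - \frac{4}{P}}$)
$\left(c{\left(-29 \right)} - 1307\right) + E{\left(-7 - 26 \right)} = \left(- \frac{29}{-4 + 37 \left(-29\right)} - 1307\right) + 2 \left(-7 - 26\right) = \left(- \frac{29}{-4 - 1073} - 1307\right) + 2 \left(-7 - 26\right) = \left(- \frac{29}{-1077} - 1307\right) + 2 \left(-33\right) = \left(\left(-29\right) \left(- \frac{1}{1077}\right) - 1307\right) - 66 = \left(\frac{29}{1077} - 1307\right) - 66 = - \frac{1407610}{1077} - 66 = - \frac{1478692}{1077}$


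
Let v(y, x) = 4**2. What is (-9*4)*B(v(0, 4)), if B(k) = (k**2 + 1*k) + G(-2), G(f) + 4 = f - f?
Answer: -9648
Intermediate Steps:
G(f) = -4 (G(f) = -4 + (f - f) = -4 + 0 = -4)
v(y, x) = 16
B(k) = -4 + k + k**2 (B(k) = (k**2 + 1*k) - 4 = (k**2 + k) - 4 = (k + k**2) - 4 = -4 + k + k**2)
(-9*4)*B(v(0, 4)) = (-9*4)*(-4 + 16 + 16**2) = -36*(-4 + 16 + 256) = -36*268 = -9648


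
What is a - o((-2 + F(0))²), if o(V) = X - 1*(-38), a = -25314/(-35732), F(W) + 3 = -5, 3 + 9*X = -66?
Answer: -1587835/53598 ≈ -29.625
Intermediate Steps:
X = -23/3 (X = -⅓ + (⅑)*(-66) = -⅓ - 22/3 = -23/3 ≈ -7.6667)
F(W) = -8 (F(W) = -3 - 5 = -8)
a = 12657/17866 (a = -25314*(-1/35732) = 12657/17866 ≈ 0.70844)
o(V) = 91/3 (o(V) = -23/3 - 1*(-38) = -23/3 + 38 = 91/3)
a - o((-2 + F(0))²) = 12657/17866 - 1*91/3 = 12657/17866 - 91/3 = -1587835/53598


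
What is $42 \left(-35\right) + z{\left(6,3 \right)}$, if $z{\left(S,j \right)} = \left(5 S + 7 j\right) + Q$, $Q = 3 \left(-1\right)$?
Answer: $-1422$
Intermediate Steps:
$Q = -3$
$z{\left(S,j \right)} = -3 + 5 S + 7 j$ ($z{\left(S,j \right)} = \left(5 S + 7 j\right) - 3 = -3 + 5 S + 7 j$)
$42 \left(-35\right) + z{\left(6,3 \right)} = 42 \left(-35\right) + \left(-3 + 5 \cdot 6 + 7 \cdot 3\right) = -1470 + \left(-3 + 30 + 21\right) = -1470 + 48 = -1422$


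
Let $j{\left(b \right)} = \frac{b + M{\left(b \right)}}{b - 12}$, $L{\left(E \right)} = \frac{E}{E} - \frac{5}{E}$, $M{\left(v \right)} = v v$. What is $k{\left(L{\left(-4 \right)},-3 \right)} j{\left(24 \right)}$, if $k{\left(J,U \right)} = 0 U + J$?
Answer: $\frac{225}{2} \approx 112.5$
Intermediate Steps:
$M{\left(v \right)} = v^{2}$
$L{\left(E \right)} = 1 - \frac{5}{E}$
$k{\left(J,U \right)} = J$ ($k{\left(J,U \right)} = 0 + J = J$)
$j{\left(b \right)} = \frac{b + b^{2}}{-12 + b}$ ($j{\left(b \right)} = \frac{b + b^{2}}{b - 12} = \frac{b + b^{2}}{-12 + b}$)
$k{\left(L{\left(-4 \right)},-3 \right)} j{\left(24 \right)} = \frac{-5 - 4}{-4} \frac{24 \left(1 + 24\right)}{-12 + 24} = \left(- \frac{1}{4}\right) \left(-9\right) 24 \cdot \frac{1}{12} \cdot 25 = \frac{9 \cdot 24 \cdot \frac{1}{12} \cdot 25}{4} = \frac{9}{4} \cdot 50 = \frac{225}{2}$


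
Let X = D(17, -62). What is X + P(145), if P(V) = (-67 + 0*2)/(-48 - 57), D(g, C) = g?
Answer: 1852/105 ≈ 17.638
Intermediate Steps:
X = 17
P(V) = 67/105 (P(V) = (-67 + 0)/(-105) = -67*(-1/105) = 67/105)
X + P(145) = 17 + 67/105 = 1852/105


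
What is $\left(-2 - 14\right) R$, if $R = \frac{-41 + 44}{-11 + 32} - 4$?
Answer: $\frac{432}{7} \approx 61.714$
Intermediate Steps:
$R = - \frac{27}{7}$ ($R = \frac{3}{21} - 4 = 3 \cdot \frac{1}{21} - 4 = \frac{1}{7} - 4 = - \frac{27}{7} \approx -3.8571$)
$\left(-2 - 14\right) R = \left(-2 - 14\right) \left(- \frac{27}{7}\right) = \left(-16\right) \left(- \frac{27}{7}\right) = \frac{432}{7}$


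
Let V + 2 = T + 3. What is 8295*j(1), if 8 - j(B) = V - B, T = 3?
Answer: 41475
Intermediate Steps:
V = 4 (V = -2 + (3 + 3) = -2 + 6 = 4)
j(B) = 4 + B (j(B) = 8 - (4 - B) = 8 + (-4 + B) = 4 + B)
8295*j(1) = 8295*(4 + 1) = 8295*5 = 41475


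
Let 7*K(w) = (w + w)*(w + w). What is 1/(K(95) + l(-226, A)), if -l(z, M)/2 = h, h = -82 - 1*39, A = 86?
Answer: 7/37794 ≈ 0.00018521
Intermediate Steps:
K(w) = 4*w**2/7 (K(w) = ((w + w)*(w + w))/7 = ((2*w)*(2*w))/7 = (4*w**2)/7 = 4*w**2/7)
h = -121 (h = -82 - 39 = -121)
l(z, M) = 242 (l(z, M) = -2*(-121) = 242)
1/(K(95) + l(-226, A)) = 1/((4/7)*95**2 + 242) = 1/((4/7)*9025 + 242) = 1/(36100/7 + 242) = 1/(37794/7) = 7/37794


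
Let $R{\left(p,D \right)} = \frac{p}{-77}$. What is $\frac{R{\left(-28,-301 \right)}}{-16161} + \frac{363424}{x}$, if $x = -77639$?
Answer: $- \frac{64606558460}{13801962669} \approx -4.681$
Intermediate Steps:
$R{\left(p,D \right)} = - \frac{p}{77}$ ($R{\left(p,D \right)} = p \left(- \frac{1}{77}\right) = - \frac{p}{77}$)
$\frac{R{\left(-28,-301 \right)}}{-16161} + \frac{363424}{x} = \frac{\left(- \frac{1}{77}\right) \left(-28\right)}{-16161} + \frac{363424}{-77639} = \frac{4}{11} \left(- \frac{1}{16161}\right) + 363424 \left(- \frac{1}{77639}\right) = - \frac{4}{177771} - \frac{363424}{77639} = - \frac{64606558460}{13801962669}$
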